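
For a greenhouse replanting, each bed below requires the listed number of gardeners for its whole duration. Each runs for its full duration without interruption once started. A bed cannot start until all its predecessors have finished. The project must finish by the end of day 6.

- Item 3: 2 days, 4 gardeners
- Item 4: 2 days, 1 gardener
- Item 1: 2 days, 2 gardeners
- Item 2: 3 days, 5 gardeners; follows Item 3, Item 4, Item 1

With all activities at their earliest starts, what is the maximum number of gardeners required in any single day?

Early-start schedule: Item 3@1, Item 4@1, Item 1@1, Item 2@3.
Load per day: day 1: 7, day 2: 7, day 3: 5, day 4: 5, day 5: 5, day 6: 0.
Peak is 7.

7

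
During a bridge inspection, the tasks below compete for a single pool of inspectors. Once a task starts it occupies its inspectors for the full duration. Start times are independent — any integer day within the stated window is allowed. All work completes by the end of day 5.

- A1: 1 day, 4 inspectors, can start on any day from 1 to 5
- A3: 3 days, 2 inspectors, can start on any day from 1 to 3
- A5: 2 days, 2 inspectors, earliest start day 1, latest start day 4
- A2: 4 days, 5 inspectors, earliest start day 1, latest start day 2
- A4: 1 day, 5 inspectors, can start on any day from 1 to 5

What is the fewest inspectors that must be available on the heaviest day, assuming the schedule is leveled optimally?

Early-start (A1@1, A3@1, A5@1, A2@1, A4@1) gives peak 18: d1:18  d2:9  d3:7  d4:5  d5:0.
Shift A3→2, A5→2, A4→5.
Schedule A1@1, A3@2, A5@2, A2@1, A4@5: d1:9  d2:9  d3:9  d4:7  d5:5 — peak 9.

9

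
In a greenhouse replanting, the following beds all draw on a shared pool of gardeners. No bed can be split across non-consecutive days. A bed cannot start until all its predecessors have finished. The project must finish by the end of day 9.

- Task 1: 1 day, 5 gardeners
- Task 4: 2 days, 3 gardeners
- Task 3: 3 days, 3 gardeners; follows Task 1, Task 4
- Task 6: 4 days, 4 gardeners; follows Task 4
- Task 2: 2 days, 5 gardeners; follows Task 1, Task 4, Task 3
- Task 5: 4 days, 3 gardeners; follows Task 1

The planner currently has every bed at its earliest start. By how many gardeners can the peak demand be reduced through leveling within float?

Early-start peak: d1:8  d2:6  d3:10  d4:10  d5:10  d6:9  d7:5  d8:0  d9:0 ⇒ 10.
Leveled (Task 1@1, Task 4@1, Task 3@3, Task 6@3, Task 2@7, Task 5@6): d1:8  d2:3  d3:7  d4:7  d5:7  d6:7  d7:8  d8:8  d9:3 ⇒ 8.
Reduction 10 − 8 = 2.

2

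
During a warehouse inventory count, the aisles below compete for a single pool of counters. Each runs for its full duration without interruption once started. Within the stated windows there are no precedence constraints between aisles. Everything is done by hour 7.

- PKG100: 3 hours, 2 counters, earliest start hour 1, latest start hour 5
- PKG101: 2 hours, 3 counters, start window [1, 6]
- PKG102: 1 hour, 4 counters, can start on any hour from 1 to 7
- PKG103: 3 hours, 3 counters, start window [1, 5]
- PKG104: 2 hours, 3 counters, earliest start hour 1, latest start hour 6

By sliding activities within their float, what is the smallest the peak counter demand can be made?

Early-start (PKG100@1, PKG101@1, PKG102@1, PKG103@1, PKG104@1) gives peak 15: h1:15  h2:11  h3:5  h4:0  h5:0  h6:0  h7:0.
Shift PKG102→3, PKG103→4, PKG104→4.
Schedule PKG100@1, PKG101@1, PKG102@3, PKG103@4, PKG104@4: h1:5  h2:5  h3:6  h4:6  h5:6  h6:3  h7:0 — peak 6.

6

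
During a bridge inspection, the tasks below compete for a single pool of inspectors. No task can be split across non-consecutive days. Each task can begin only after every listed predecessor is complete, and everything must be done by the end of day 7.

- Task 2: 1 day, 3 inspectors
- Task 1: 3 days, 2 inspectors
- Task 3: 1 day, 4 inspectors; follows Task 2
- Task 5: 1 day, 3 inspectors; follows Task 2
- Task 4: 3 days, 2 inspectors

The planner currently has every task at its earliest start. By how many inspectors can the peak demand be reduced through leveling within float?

7

Early-start peak: d1:7  d2:11  d3:4  d4:0  d5:0  d6:0  d7:0 ⇒ 11.
Leveled (Task 2@1, Task 1@2, Task 3@5, Task 5@6, Task 4@2): d1:3  d2:4  d3:4  d4:4  d5:4  d6:3  d7:0 ⇒ 4.
Reduction 11 − 4 = 7.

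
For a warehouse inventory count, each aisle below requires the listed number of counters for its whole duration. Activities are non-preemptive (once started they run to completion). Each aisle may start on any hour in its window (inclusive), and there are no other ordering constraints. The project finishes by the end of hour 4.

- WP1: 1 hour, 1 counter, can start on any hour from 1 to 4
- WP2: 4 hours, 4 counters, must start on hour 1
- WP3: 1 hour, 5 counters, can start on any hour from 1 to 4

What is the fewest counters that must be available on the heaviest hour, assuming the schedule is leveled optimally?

9

Early-start (WP1@1, WP2@1, WP3@1) gives peak 10: h1:10  h2:4  h3:4  h4:4.
Shift WP3→2.
Schedule WP1@1, WP2@1, WP3@2: h1:5  h2:9  h3:4  h4:4 — peak 9.
No arrangement of the 16 feasible schedules does better.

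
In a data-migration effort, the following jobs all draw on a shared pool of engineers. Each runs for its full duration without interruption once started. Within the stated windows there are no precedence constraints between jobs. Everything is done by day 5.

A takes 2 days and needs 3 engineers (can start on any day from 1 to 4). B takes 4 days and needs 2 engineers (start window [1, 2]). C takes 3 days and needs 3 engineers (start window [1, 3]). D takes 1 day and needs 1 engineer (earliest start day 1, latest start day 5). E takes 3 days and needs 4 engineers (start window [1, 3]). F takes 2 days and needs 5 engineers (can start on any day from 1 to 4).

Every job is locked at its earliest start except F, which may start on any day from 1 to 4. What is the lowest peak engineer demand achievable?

13

F@1: d1:18  d2:17  d3:9  d4:2  d5:0 → peak 18
F@2: d1:13  d2:17  d3:14  d4:2  d5:0 → peak 17
F@3: d1:13  d2:12  d3:14  d4:7  d5:0 → peak 14
F@4: d1:13  d2:12  d3:9  d4:7  d5:5 → peak 13
Best is F@4, peak 13.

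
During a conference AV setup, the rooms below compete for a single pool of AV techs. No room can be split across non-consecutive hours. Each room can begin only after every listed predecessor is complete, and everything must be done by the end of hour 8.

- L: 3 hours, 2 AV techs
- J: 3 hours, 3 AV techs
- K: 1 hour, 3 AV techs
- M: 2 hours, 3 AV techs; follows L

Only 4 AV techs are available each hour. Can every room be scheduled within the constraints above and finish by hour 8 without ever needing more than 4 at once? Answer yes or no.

The minimum achievable peak is 5; 4 < 5, so no feasible schedule stays within the cap.

no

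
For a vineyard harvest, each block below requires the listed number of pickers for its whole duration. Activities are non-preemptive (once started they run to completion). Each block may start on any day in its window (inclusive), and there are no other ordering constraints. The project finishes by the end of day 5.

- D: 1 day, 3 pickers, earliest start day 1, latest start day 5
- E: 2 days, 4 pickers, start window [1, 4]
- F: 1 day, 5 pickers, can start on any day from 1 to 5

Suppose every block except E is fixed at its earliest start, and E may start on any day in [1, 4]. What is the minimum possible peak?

E@1: d1:12  d2:4  d3:0  d4:0  d5:0 → peak 12
E@2: d1:8  d2:4  d3:4  d4:0  d5:0 → peak 8
E@3: d1:8  d2:0  d3:4  d4:4  d5:0 → peak 8
E@4: d1:8  d2:0  d3:0  d4:4  d5:4 → peak 8
Best is E@2, peak 8.

8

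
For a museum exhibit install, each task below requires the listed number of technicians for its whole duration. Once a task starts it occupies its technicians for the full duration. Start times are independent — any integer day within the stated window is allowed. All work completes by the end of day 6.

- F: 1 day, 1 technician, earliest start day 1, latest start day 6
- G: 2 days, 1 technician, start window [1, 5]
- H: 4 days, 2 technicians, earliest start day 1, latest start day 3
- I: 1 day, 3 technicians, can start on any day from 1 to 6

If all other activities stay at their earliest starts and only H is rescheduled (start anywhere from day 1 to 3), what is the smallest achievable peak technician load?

5

H@1: d1:7  d2:3  d3:2  d4:2  d5:0  d6:0 → peak 7
H@2: d1:5  d2:3  d3:2  d4:2  d5:2  d6:0 → peak 5
H@3: d1:5  d2:1  d3:2  d4:2  d5:2  d6:2 → peak 5
Best is H@2, peak 5.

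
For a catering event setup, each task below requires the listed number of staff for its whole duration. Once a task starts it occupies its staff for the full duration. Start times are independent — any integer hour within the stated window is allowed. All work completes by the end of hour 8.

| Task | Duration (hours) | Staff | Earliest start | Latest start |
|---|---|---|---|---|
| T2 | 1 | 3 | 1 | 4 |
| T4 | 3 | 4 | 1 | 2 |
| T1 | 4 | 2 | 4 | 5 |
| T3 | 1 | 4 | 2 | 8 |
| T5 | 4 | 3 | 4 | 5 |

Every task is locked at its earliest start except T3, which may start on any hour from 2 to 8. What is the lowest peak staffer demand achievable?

7

T3@2: h1:7  h2:8  h3:4  h4:5  h5:5  h6:5  h7:5  h8:0 → peak 8
T3@3: h1:7  h2:4  h3:8  h4:5  h5:5  h6:5  h7:5  h8:0 → peak 8
T3@4: h1:7  h2:4  h3:4  h4:9  h5:5  h6:5  h7:5  h8:0 → peak 9
T3@5: h1:7  h2:4  h3:4  h4:5  h5:9  h6:5  h7:5  h8:0 → peak 9
T3@6: h1:7  h2:4  h3:4  h4:5  h5:5  h6:9  h7:5  h8:0 → peak 9
T3@7: h1:7  h2:4  h3:4  h4:5  h5:5  h6:5  h7:9  h8:0 → peak 9
T3@8: h1:7  h2:4  h3:4  h4:5  h5:5  h6:5  h7:5  h8:4 → peak 7
Best is T3@8, peak 7.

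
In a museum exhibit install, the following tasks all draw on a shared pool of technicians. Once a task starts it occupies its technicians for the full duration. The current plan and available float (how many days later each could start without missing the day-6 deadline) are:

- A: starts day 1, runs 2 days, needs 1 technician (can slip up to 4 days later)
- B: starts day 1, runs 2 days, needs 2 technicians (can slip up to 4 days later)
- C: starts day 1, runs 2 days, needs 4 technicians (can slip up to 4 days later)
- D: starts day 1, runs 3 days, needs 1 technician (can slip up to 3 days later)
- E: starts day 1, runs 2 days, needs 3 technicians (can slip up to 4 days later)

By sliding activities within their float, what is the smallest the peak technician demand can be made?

4

Early-start (A@1, B@1, C@1, D@1, E@1) gives peak 11: d1:11  d2:11  d3:1  d4:0  d5:0  d6:0.
Shift C→5, E→3.
Schedule A@1, B@1, C@5, D@1, E@3: d1:4  d2:4  d3:4  d4:3  d5:4  d6:4 — peak 4.
Total technician-days = 23 over 6 days ⇒ peak ≥ ⌈23/6⌉ = 4, so 4 is optimal.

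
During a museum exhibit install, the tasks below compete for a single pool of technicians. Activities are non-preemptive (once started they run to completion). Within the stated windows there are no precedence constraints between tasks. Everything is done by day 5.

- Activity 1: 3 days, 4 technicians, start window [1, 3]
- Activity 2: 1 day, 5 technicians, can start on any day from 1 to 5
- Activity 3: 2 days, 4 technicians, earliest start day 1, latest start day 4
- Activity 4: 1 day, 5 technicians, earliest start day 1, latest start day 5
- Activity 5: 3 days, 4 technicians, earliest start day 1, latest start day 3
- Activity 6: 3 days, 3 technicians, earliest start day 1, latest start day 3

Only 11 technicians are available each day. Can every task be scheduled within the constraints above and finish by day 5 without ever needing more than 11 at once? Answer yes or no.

Schedule Activity 1@1, Activity 2@1, Activity 3@4, Activity 4@2, Activity 5@3, Activity 6@3: d1:9  d2:9  d3:11  d4:11  d5:11 — peak 11 ≤ 11.

yes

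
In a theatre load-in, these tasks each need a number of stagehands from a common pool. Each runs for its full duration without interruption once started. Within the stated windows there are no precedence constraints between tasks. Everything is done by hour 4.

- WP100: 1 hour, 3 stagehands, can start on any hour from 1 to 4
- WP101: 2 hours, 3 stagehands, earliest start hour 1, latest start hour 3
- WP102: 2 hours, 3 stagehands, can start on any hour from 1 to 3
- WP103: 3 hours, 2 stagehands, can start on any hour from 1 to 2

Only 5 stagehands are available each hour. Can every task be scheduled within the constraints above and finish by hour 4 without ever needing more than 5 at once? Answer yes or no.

no

Total stagehand-hours = 21; over 4 hours the average is 21/4 > 5, so some hour must exceed 5.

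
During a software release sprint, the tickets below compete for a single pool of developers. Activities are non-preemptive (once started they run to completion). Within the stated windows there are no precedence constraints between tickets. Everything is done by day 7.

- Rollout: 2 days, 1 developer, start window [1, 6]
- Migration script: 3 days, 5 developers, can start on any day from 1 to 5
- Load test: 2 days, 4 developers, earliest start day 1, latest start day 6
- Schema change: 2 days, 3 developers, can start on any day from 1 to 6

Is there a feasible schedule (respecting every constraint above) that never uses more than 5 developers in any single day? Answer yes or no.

yes

Schedule Rollout@1, Migration script@3, Load test@1, Schema change@6: d1:5  d2:5  d3:5  d4:5  d5:5  d6:3  d7:3 — peak 5 ≤ 5.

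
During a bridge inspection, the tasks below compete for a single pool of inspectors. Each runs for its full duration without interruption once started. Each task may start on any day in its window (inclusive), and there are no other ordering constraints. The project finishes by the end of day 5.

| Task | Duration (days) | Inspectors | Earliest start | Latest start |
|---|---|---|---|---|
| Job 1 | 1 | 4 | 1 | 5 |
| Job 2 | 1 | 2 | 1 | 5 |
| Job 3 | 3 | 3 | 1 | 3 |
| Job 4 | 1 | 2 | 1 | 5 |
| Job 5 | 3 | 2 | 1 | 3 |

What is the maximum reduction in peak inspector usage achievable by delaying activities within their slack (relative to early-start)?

Early-start peak: d1:13  d2:5  d3:5  d4:0  d5:0 ⇒ 13.
Leveled (Job 1@1, Job 2@2, Job 3@2, Job 4@5, Job 5@3): d1:4  d2:5  d3:5  d4:5  d5:4 ⇒ 5.
Reduction 13 − 5 = 8.

8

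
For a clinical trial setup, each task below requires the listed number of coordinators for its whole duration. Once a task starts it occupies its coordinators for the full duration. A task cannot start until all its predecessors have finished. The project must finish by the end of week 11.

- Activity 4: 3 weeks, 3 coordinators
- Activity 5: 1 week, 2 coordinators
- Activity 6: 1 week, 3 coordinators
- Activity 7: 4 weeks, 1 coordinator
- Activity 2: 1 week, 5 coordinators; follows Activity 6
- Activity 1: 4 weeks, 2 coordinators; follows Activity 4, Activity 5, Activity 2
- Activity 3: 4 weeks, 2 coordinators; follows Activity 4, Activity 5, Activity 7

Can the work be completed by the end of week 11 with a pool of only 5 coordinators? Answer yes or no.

Schedule Activity 4@1, Activity 5@1, Activity 6@4, Activity 7@2, Activity 2@6, Activity 1@7, Activity 3@7: w1:5  w2:4  w3:4  w4:4  w5:1  w6:5  w7:4  w8:4  w9:4  w10:4  w11:0 — peak 5 ≤ 5.

yes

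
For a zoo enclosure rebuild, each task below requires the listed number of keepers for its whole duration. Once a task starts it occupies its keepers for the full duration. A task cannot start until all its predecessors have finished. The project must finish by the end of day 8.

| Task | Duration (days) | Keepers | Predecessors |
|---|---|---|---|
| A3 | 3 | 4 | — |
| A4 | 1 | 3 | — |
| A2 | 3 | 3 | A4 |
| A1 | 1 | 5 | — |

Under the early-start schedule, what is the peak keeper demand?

Early-start schedule: A3@1, A4@1, A2@2, A1@1.
Load per day: day 1: 12, day 2: 7, day 3: 7, day 4: 3, day 5: 0, day 6: 0, day 7: 0, day 8: 0.
Peak is 12.

12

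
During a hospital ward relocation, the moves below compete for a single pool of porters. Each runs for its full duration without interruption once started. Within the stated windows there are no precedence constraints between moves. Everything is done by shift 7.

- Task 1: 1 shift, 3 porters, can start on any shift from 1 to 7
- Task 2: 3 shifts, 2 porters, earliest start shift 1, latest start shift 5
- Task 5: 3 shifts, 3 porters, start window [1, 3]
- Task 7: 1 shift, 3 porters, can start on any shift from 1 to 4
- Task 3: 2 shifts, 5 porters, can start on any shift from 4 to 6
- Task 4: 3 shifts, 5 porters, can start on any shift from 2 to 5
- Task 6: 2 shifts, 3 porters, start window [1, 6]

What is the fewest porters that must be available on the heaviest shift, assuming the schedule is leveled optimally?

Early-start (Task 1@1, Task 2@1, Task 5@1, Task 7@1, Task 3@4, Task 4@2, Task 6@1) gives peak 14: s1:14  s2:13  s3:10  s4:10  s5:5  s6:0  s7:0.
Shift Task 1→5, Task 2→5, Task 3→6, Task 6→4.
Schedule Task 1@5, Task 2@5, Task 5@1, Task 7@1, Task 3@6, Task 4@2, Task 6@4: s1:6  s2:8  s3:8  s4:8  s5:8  s6:7  s7:7 — peak 8.
Total porter-shifts = 52 over 7 shifts ⇒ peak ≥ ⌈52/7⌉ = 8, so 8 is optimal.

8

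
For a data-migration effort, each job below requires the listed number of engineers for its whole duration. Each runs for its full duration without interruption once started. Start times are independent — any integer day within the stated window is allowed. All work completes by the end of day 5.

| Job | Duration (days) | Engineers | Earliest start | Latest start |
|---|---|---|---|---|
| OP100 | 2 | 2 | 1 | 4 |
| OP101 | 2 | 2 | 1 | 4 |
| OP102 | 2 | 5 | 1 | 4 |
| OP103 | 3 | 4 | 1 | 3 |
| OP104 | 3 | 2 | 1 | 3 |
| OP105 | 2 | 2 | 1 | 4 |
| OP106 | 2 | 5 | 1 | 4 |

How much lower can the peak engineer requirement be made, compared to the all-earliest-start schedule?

11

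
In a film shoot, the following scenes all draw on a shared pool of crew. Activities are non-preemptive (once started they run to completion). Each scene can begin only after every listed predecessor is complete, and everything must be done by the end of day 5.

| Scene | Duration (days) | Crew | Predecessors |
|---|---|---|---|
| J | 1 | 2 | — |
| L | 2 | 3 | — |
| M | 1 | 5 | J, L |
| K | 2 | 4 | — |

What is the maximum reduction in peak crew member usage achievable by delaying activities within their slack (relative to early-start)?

4

Early-start peak: d1:9  d2:7  d3:5  d4:0  d5:0 ⇒ 9.
Leveled (J@1, L@1, M@3, K@4): d1:5  d2:3  d3:5  d4:4  d5:4 ⇒ 5.
Reduction 9 − 5 = 4.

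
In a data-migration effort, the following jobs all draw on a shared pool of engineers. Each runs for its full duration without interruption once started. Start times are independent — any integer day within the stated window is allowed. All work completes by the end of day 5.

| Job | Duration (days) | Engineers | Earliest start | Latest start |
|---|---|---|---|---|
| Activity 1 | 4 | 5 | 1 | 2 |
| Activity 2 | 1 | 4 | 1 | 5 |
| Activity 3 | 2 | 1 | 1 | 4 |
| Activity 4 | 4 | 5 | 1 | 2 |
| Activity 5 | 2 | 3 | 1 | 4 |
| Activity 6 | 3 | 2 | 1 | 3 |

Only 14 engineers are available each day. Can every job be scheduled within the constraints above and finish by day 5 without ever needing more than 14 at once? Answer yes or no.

yes

Schedule Activity 1@1, Activity 2@1, Activity 3@1, Activity 4@2, Activity 5@4, Activity 6@1: d1:12  d2:13  d3:12  d4:13  d5:8 — peak 13 ≤ 14.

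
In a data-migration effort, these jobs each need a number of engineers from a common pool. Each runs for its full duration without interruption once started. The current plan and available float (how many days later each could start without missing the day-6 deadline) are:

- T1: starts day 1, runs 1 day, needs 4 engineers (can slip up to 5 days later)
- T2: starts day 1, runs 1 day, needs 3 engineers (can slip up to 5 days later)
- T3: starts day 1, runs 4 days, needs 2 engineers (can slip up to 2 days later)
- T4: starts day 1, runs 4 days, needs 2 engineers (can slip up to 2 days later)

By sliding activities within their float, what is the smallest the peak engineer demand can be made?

Early-start (T1@1, T2@1, T3@1, T4@1) gives peak 11: d1:11  d2:4  d3:4  d4:4  d5:0  d6:0.
Shift T2→2, T3→3, T4→3.
Schedule T1@1, T2@2, T3@3, T4@3: d1:4  d2:3  d3:4  d4:4  d5:4  d6:4 — peak 4.
Total engineer-days = 23 over 6 days ⇒ peak ≥ ⌈23/6⌉ = 4, so 4 is optimal.

4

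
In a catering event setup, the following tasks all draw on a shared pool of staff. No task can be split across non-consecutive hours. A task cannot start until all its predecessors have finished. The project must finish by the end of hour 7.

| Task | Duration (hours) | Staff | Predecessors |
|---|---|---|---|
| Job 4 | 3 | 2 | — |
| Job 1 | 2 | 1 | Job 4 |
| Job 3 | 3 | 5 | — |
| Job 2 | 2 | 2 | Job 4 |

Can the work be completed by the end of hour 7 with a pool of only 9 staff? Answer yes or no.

yes

Schedule Job 4@1, Job 1@4, Job 3@1, Job 2@4: h1:7  h2:7  h3:7  h4:3  h5:3  h6:0  h7:0 — peak 7 ≤ 9.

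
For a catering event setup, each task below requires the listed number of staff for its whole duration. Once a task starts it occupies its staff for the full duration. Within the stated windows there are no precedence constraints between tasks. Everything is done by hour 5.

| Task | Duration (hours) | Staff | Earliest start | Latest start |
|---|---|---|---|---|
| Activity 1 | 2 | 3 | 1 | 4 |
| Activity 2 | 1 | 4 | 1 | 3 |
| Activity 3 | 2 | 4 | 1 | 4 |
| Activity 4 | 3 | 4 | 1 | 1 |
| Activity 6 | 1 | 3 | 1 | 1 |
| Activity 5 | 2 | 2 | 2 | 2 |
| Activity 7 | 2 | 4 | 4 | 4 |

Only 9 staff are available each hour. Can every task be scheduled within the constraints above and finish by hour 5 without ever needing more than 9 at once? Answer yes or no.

The minimum achievable peak is 10; 9 < 10, so no feasible schedule stays within the cap.

no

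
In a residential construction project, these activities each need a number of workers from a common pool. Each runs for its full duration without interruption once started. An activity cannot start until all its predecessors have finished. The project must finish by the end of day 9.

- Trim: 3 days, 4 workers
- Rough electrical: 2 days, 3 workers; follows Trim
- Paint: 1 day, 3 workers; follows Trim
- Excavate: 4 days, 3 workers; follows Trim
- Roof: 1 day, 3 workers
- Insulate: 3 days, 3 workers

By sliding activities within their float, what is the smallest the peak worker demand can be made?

Early-start (Trim@1, Rough electrical@4, Paint@4, Excavate@4, Roof@1, Insulate@1) gives peak 10: d1:10  d2:7  d3:7  d4:9  d5:6  d6:3  d7:3  d8:0  d9:0.
Shift Excavate→5, Roof→6, Insulate→7.
Schedule Trim@1, Rough electrical@4, Paint@4, Excavate@5, Roof@6, Insulate@7: d1:4  d2:4  d3:4  d4:6  d5:6  d6:6  d7:6  d8:6  d9:3 — peak 6.

6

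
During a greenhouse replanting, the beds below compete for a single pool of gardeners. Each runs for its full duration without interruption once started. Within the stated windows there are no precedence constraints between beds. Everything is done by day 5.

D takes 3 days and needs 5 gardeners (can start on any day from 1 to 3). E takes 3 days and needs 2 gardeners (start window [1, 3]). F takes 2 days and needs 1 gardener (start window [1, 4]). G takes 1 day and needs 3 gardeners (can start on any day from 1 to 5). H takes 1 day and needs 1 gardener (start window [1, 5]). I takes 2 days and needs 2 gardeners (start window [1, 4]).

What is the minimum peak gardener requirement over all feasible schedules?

7

Early-start (D@1, E@1, F@1, G@1, H@1, I@1) gives peak 14: d1:14  d2:10  d3:7  d4:0  d5:0.
Shift F→4, G→4, H→4, I→4.
Schedule D@1, E@1, F@4, G@4, H@4, I@4: d1:7  d2:7  d3:7  d4:7  d5:3 — peak 7.
Total gardener-days = 31 over 5 days ⇒ peak ≥ ⌈31/5⌉ = 7, so 7 is optimal.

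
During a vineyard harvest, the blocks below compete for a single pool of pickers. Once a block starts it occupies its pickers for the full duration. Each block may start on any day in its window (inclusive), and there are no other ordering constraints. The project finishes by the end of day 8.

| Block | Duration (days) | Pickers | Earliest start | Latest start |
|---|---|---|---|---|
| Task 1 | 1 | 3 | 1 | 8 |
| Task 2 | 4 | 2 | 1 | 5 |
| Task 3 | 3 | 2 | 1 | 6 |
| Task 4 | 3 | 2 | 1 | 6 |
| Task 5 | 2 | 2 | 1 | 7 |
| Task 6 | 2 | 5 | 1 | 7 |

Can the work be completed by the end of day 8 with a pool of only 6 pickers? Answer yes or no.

yes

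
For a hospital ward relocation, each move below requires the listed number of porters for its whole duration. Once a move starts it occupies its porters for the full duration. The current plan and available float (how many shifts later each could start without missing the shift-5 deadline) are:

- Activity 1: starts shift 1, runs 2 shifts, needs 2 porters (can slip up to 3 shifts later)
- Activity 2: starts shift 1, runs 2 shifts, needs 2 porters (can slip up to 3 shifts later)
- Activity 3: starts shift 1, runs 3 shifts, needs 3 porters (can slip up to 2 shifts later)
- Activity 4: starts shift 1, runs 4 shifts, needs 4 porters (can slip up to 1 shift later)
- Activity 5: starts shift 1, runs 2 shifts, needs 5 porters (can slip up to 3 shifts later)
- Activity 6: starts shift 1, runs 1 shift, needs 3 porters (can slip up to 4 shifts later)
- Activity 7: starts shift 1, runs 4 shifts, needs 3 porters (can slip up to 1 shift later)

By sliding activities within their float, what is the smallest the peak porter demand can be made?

14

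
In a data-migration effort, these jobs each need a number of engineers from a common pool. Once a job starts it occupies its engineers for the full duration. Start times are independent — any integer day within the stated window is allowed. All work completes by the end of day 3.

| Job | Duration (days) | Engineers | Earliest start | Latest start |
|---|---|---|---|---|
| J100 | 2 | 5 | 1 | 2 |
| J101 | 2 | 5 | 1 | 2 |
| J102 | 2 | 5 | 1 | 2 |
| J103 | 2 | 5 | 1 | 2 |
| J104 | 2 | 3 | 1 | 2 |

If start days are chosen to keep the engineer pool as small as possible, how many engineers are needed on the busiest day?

Schedule J100@1, J101@1, J102@1, J103@1, J104@1: d1:23  d2:23  d3:0 — peak 23.

23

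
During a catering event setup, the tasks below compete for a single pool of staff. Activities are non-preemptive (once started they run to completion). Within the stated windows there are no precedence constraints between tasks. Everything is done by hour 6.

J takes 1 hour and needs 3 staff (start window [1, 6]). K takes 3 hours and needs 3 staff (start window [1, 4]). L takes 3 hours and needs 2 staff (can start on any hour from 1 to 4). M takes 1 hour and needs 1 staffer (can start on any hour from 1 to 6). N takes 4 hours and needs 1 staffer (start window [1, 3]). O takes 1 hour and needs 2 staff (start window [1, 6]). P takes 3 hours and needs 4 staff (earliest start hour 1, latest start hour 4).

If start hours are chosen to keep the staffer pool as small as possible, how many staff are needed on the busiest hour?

7

Early-start (J@1, K@1, L@1, M@1, N@1, O@1, P@1) gives peak 16: h1:16  h2:10  h3:10  h4:1  h5:0  h6:0.
Shift L→2, N→2, O→5, P→4.
Schedule J@1, K@1, L@2, M@1, N@2, O@5, P@4: h1:7  h2:6  h3:6  h4:7  h5:7  h6:4 — peak 7.
Total staffer-hours = 37 over 6 hours ⇒ peak ≥ ⌈37/6⌉ = 7, so 7 is optimal.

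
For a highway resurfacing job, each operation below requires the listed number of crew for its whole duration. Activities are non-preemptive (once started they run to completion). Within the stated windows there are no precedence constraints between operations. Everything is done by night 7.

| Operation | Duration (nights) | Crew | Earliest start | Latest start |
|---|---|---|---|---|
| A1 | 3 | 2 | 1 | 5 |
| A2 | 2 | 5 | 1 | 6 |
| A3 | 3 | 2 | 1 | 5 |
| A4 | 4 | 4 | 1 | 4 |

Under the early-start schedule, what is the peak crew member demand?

13

Early-start schedule: A1@1, A2@1, A3@1, A4@1.
Load per night: night 1: 13, night 2: 13, night 3: 8, night 4: 4, night 5: 0, night 6: 0, night 7: 0.
Peak is 13.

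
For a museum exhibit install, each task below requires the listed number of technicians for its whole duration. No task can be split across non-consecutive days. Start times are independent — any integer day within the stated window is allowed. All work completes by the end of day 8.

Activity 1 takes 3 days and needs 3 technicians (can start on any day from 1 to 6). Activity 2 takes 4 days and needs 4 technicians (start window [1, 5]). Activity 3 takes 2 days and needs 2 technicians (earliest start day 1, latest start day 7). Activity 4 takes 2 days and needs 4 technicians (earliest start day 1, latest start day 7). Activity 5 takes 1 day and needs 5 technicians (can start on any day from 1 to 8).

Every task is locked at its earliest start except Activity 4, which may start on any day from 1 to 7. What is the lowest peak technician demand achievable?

Activity 4@1: d1:18  d2:13  d3:7  d4:4  d5:0  d6:0  d7:0  d8:0 → peak 18
Activity 4@2: d1:14  d2:13  d3:11  d4:4  d5:0  d6:0  d7:0  d8:0 → peak 14
Activity 4@3: d1:14  d2:9  d3:11  d4:8  d5:0  d6:0  d7:0  d8:0 → peak 14
Activity 4@4: d1:14  d2:9  d3:7  d4:8  d5:4  d6:0  d7:0  d8:0 → peak 14
Activity 4@5: d1:14  d2:9  d3:7  d4:4  d5:4  d6:4  d7:0  d8:0 → peak 14
Activity 4@6: d1:14  d2:9  d3:7  d4:4  d5:0  d6:4  d7:4  d8:0 → peak 14
Activity 4@7: d1:14  d2:9  d3:7  d4:4  d5:0  d6:0  d7:4  d8:4 → peak 14
Best is Activity 4@2, peak 14.

14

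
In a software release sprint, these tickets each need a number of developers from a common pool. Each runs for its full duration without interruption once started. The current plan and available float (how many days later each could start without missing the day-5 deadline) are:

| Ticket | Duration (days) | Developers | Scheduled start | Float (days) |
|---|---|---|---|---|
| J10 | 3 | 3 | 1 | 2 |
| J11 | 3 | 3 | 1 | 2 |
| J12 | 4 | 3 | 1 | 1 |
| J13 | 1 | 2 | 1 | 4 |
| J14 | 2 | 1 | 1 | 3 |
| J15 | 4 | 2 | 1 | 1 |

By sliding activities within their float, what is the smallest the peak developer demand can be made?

Early-start (J10@1, J11@1, J12@1, J13@1, J14@1, J15@1) gives peak 14: d1:14  d2:12  d3:11  d4:5  d5:0.
Shift J14→4, J15→2.
Schedule J10@1, J11@1, J12@1, J13@1, J14@4, J15@2: d1:11  d2:11  d3:11  d4:6  d5:3 — peak 11.

11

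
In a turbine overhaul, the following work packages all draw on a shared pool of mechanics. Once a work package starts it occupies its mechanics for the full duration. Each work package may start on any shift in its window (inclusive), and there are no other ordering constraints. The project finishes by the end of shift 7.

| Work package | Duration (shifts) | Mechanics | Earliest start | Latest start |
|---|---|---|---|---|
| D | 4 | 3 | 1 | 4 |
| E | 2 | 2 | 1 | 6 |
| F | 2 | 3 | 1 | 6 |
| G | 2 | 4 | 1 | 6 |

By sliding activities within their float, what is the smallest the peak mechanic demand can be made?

6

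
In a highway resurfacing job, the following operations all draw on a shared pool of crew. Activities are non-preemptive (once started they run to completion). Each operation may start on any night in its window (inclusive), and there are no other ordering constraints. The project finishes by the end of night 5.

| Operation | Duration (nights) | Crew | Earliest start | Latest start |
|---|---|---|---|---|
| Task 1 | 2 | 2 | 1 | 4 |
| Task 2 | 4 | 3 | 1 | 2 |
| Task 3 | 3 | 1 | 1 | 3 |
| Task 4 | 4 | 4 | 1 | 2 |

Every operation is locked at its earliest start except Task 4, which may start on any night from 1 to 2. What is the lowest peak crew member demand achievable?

10

Task 4@1: n1:10  n2:10  n3:8  n4:7  n5:0 → peak 10
Task 4@2: n1:6  n2:10  n3:8  n4:7  n5:4 → peak 10
Best is Task 4@1, peak 10.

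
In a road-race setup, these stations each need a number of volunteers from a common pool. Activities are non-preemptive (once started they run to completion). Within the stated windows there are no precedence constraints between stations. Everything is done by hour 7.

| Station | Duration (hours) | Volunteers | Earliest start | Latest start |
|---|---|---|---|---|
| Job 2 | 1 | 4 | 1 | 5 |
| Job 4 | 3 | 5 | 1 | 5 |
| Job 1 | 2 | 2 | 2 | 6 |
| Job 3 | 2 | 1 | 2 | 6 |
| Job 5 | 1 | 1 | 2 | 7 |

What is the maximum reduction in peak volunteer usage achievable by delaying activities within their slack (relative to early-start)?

Early-start peak: h1:9  h2:9  h3:8  h4:0  h5:0  h6:0  h7:0 ⇒ 9.
Leveled (Job 2@1, Job 4@2, Job 1@5, Job 3@5, Job 5@5): h1:4  h2:5  h3:5  h4:5  h5:4  h6:3  h7:0 ⇒ 5.
Reduction 9 − 5 = 4.

4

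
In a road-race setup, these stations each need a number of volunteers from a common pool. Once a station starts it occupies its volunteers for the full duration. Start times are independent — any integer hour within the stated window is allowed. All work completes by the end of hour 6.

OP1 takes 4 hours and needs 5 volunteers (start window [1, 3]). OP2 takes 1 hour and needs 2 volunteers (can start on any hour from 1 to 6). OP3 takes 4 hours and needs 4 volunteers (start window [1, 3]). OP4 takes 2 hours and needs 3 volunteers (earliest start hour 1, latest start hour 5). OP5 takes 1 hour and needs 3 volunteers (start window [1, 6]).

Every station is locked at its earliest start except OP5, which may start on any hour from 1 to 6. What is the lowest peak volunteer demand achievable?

OP5@1: h1:17  h2:12  h3:9  h4:9  h5:0  h6:0 → peak 17
OP5@2: h1:14  h2:15  h3:9  h4:9  h5:0  h6:0 → peak 15
OP5@3: h1:14  h2:12  h3:12  h4:9  h5:0  h6:0 → peak 14
OP5@4: h1:14  h2:12  h3:9  h4:12  h5:0  h6:0 → peak 14
OP5@5: h1:14  h2:12  h3:9  h4:9  h5:3  h6:0 → peak 14
OP5@6: h1:14  h2:12  h3:9  h4:9  h5:0  h6:3 → peak 14
Best is OP5@3, peak 14.

14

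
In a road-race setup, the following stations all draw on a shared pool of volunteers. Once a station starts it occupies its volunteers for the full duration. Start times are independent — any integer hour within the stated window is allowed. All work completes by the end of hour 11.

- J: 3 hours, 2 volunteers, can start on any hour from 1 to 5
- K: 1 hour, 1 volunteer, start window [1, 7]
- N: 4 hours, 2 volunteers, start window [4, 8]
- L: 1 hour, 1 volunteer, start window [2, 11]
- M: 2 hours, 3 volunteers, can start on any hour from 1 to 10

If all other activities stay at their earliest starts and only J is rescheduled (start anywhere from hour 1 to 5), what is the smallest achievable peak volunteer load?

J@1: h1:6  h2:6  h3:2  h4:2  h5:2  h6:2  h7:2  h8:0  h9:0  h10:0  h11:0 → peak 6
J@2: h1:4  h2:6  h3:2  h4:4  h5:2  h6:2  h7:2  h8:0  h9:0  h10:0  h11:0 → peak 6
J@3: h1:4  h2:4  h3:2  h4:4  h5:4  h6:2  h7:2  h8:0  h9:0  h10:0  h11:0 → peak 4
J@4: h1:4  h2:4  h3:0  h4:4  h5:4  h6:4  h7:2  h8:0  h9:0  h10:0  h11:0 → peak 4
J@5: h1:4  h2:4  h3:0  h4:2  h5:4  h6:4  h7:4  h8:0  h9:0  h10:0  h11:0 → peak 4
Best is J@3, peak 4.

4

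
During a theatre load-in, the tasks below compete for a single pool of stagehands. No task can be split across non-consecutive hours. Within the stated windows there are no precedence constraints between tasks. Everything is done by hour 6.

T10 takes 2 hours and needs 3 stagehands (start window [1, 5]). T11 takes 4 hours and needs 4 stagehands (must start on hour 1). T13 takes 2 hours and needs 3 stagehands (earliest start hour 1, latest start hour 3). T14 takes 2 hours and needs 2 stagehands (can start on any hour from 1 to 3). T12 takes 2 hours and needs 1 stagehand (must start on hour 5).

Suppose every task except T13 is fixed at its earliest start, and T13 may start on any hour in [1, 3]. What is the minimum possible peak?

9

T13@1: h1:12  h2:12  h3:4  h4:4  h5:1  h6:1 → peak 12
T13@2: h1:9  h2:12  h3:7  h4:4  h5:1  h6:1 → peak 12
T13@3: h1:9  h2:9  h3:7  h4:7  h5:1  h6:1 → peak 9
Best is T13@3, peak 9.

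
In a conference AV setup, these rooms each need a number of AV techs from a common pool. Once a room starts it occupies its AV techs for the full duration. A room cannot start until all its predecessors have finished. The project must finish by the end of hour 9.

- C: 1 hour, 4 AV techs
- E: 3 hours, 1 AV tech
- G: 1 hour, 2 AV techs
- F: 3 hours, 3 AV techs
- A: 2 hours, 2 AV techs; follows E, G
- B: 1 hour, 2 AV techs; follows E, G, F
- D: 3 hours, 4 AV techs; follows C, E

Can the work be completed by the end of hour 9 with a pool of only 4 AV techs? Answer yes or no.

no

The minimum achievable peak is 5; 4 < 5, so no feasible schedule stays within the cap.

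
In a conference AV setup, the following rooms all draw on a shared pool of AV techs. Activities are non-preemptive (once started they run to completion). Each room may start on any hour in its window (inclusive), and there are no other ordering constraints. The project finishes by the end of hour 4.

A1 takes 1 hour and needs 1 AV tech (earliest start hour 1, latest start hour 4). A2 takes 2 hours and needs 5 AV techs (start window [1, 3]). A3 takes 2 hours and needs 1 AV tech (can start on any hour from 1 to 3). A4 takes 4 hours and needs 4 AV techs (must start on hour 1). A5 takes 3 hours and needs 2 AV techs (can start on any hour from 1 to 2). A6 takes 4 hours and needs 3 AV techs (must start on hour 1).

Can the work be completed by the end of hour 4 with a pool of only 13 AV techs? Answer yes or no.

The minimum achievable peak is 14; 13 < 14, so no feasible schedule stays within the cap.

no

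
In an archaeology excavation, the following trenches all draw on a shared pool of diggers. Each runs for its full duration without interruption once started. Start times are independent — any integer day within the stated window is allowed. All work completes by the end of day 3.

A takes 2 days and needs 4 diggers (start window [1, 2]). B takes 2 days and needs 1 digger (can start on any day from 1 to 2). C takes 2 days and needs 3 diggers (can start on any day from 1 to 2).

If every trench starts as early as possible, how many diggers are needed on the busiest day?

8

Early-start schedule: A@1, B@1, C@1.
Load per day: day 1: 8, day 2: 8, day 3: 0.
Peak is 8.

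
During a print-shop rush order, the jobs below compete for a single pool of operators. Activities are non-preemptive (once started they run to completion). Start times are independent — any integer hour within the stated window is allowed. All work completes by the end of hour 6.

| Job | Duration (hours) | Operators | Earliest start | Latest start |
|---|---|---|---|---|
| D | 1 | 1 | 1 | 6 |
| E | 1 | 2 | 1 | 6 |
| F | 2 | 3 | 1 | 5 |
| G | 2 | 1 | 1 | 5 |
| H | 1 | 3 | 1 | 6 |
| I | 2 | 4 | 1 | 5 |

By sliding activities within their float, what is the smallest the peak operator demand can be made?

Early-start (D@1, E@1, F@1, G@1, H@1, I@1) gives peak 14: h1:14  h2:8  h3:0  h4:0  h5:0  h6:0.
Shift F→2, H→4, I→5.
Schedule D@1, E@1, F@2, G@1, H@4, I@5: h1:4  h2:4  h3:3  h4:3  h5:4  h6:4 — peak 4.
Total operator-hours = 22 over 6 hours ⇒ peak ≥ ⌈22/6⌉ = 4, so 4 is optimal.

4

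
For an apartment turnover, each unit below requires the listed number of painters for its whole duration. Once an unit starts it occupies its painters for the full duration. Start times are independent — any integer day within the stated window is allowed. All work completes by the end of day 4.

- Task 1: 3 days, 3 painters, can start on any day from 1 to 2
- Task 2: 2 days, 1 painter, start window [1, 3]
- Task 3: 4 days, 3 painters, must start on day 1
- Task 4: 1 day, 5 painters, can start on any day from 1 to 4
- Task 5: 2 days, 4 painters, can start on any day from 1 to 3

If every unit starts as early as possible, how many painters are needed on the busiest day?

16

Early-start schedule: Task 1@1, Task 2@1, Task 3@1, Task 4@1, Task 5@1.
Load per day: day 1: 16, day 2: 11, day 3: 6, day 4: 3.
Peak is 16.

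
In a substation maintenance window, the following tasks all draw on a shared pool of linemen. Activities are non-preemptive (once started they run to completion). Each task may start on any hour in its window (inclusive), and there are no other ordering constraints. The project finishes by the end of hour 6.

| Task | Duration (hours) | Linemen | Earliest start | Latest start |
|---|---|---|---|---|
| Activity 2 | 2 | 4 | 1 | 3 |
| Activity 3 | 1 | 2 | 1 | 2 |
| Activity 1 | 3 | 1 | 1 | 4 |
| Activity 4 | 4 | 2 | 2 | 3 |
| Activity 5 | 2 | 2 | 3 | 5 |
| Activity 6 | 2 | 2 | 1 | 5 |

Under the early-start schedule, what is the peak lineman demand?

Early-start schedule: Activity 2@1, Activity 3@1, Activity 1@1, Activity 4@2, Activity 5@3, Activity 6@1.
Load per hour: hour 1: 9, hour 2: 9, hour 3: 5, hour 4: 4, hour 5: 2, hour 6: 0.
Peak is 9.

9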